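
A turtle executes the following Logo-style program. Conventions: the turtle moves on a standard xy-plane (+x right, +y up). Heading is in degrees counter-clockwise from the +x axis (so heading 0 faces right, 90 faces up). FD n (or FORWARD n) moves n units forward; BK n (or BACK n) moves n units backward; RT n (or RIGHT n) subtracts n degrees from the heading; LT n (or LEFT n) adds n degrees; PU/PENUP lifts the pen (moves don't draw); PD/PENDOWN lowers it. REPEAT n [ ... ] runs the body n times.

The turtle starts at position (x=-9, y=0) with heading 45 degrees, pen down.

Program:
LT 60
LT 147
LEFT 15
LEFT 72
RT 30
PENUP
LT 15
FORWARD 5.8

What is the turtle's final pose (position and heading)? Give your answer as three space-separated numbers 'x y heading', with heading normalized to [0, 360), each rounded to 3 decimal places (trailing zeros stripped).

Answer: -4.308 -3.409 324

Derivation:
Executing turtle program step by step:
Start: pos=(-9,0), heading=45, pen down
LT 60: heading 45 -> 105
LT 147: heading 105 -> 252
LT 15: heading 252 -> 267
LT 72: heading 267 -> 339
RT 30: heading 339 -> 309
PU: pen up
LT 15: heading 309 -> 324
FD 5.8: (-9,0) -> (-4.308,-3.409) [heading=324, move]
Final: pos=(-4.308,-3.409), heading=324, 0 segment(s) drawn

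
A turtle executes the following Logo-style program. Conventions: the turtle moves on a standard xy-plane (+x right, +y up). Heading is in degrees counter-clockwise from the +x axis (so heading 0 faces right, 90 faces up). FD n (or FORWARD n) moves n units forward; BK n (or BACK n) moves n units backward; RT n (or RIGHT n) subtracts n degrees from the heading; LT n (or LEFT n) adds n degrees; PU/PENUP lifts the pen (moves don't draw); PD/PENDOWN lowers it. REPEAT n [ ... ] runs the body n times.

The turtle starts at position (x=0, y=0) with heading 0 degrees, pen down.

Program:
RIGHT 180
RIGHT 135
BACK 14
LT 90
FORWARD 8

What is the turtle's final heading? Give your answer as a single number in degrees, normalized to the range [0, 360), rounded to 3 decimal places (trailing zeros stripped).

Answer: 135

Derivation:
Executing turtle program step by step:
Start: pos=(0,0), heading=0, pen down
RT 180: heading 0 -> 180
RT 135: heading 180 -> 45
BK 14: (0,0) -> (-9.899,-9.899) [heading=45, draw]
LT 90: heading 45 -> 135
FD 8: (-9.899,-9.899) -> (-15.556,-4.243) [heading=135, draw]
Final: pos=(-15.556,-4.243), heading=135, 2 segment(s) drawn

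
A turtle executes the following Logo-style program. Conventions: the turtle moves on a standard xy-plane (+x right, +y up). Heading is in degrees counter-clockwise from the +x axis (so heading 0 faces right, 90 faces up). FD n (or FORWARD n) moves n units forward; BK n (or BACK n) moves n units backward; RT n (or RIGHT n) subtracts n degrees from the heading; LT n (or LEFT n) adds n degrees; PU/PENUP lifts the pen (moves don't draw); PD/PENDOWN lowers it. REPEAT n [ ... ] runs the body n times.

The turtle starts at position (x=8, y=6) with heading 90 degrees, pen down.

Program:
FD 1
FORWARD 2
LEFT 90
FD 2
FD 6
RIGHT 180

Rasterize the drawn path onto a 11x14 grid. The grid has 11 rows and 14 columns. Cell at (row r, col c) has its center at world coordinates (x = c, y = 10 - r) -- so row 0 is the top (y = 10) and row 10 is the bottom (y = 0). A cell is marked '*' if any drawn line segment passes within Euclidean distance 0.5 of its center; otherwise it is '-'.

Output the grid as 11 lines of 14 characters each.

Segment 0: (8,6) -> (8,7)
Segment 1: (8,7) -> (8,9)
Segment 2: (8,9) -> (6,9)
Segment 3: (6,9) -> (0,9)

Answer: --------------
*********-----
--------*-----
--------*-----
--------*-----
--------------
--------------
--------------
--------------
--------------
--------------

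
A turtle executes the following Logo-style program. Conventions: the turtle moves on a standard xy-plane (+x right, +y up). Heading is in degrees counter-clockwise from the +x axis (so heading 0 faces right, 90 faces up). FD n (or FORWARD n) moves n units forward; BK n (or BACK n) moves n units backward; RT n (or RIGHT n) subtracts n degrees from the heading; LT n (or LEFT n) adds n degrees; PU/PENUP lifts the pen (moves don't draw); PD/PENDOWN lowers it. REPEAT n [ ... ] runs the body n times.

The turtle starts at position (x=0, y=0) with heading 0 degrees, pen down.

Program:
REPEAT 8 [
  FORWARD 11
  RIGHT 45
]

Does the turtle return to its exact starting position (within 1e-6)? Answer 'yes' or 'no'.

Answer: yes

Derivation:
Executing turtle program step by step:
Start: pos=(0,0), heading=0, pen down
REPEAT 8 [
  -- iteration 1/8 --
  FD 11: (0,0) -> (11,0) [heading=0, draw]
  RT 45: heading 0 -> 315
  -- iteration 2/8 --
  FD 11: (11,0) -> (18.778,-7.778) [heading=315, draw]
  RT 45: heading 315 -> 270
  -- iteration 3/8 --
  FD 11: (18.778,-7.778) -> (18.778,-18.778) [heading=270, draw]
  RT 45: heading 270 -> 225
  -- iteration 4/8 --
  FD 11: (18.778,-18.778) -> (11,-26.556) [heading=225, draw]
  RT 45: heading 225 -> 180
  -- iteration 5/8 --
  FD 11: (11,-26.556) -> (0,-26.556) [heading=180, draw]
  RT 45: heading 180 -> 135
  -- iteration 6/8 --
  FD 11: (0,-26.556) -> (-7.778,-18.778) [heading=135, draw]
  RT 45: heading 135 -> 90
  -- iteration 7/8 --
  FD 11: (-7.778,-18.778) -> (-7.778,-7.778) [heading=90, draw]
  RT 45: heading 90 -> 45
  -- iteration 8/8 --
  FD 11: (-7.778,-7.778) -> (0,0) [heading=45, draw]
  RT 45: heading 45 -> 0
]
Final: pos=(0,0), heading=0, 8 segment(s) drawn

Start position: (0, 0)
Final position: (0, 0)
Distance = 0; < 1e-6 -> CLOSED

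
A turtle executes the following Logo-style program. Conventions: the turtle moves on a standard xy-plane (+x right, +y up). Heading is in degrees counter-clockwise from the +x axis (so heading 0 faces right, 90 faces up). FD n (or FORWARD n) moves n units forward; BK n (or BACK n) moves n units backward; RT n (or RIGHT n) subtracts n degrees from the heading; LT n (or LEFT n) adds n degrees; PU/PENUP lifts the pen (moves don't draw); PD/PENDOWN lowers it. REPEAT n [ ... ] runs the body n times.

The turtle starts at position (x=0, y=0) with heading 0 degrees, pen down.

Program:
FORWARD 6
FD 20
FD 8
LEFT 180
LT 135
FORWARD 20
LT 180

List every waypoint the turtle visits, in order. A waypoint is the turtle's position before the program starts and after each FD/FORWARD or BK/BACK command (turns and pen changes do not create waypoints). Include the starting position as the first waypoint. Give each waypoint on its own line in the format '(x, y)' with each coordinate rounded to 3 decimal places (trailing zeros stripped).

Executing turtle program step by step:
Start: pos=(0,0), heading=0, pen down
FD 6: (0,0) -> (6,0) [heading=0, draw]
FD 20: (6,0) -> (26,0) [heading=0, draw]
FD 8: (26,0) -> (34,0) [heading=0, draw]
LT 180: heading 0 -> 180
LT 135: heading 180 -> 315
FD 20: (34,0) -> (48.142,-14.142) [heading=315, draw]
LT 180: heading 315 -> 135
Final: pos=(48.142,-14.142), heading=135, 4 segment(s) drawn
Waypoints (5 total):
(0, 0)
(6, 0)
(26, 0)
(34, 0)
(48.142, -14.142)

Answer: (0, 0)
(6, 0)
(26, 0)
(34, 0)
(48.142, -14.142)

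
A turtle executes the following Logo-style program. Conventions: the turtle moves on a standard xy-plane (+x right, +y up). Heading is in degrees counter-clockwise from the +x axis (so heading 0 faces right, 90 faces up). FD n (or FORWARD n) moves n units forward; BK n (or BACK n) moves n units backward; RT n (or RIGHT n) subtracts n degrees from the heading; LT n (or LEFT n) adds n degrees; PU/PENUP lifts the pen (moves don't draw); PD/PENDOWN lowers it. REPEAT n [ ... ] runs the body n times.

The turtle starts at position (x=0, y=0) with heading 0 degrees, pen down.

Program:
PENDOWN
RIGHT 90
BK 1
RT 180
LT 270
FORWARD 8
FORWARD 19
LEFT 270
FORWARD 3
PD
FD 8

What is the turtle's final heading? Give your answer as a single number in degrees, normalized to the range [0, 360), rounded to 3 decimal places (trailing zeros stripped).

Executing turtle program step by step:
Start: pos=(0,0), heading=0, pen down
PD: pen down
RT 90: heading 0 -> 270
BK 1: (0,0) -> (0,1) [heading=270, draw]
RT 180: heading 270 -> 90
LT 270: heading 90 -> 0
FD 8: (0,1) -> (8,1) [heading=0, draw]
FD 19: (8,1) -> (27,1) [heading=0, draw]
LT 270: heading 0 -> 270
FD 3: (27,1) -> (27,-2) [heading=270, draw]
PD: pen down
FD 8: (27,-2) -> (27,-10) [heading=270, draw]
Final: pos=(27,-10), heading=270, 5 segment(s) drawn

Answer: 270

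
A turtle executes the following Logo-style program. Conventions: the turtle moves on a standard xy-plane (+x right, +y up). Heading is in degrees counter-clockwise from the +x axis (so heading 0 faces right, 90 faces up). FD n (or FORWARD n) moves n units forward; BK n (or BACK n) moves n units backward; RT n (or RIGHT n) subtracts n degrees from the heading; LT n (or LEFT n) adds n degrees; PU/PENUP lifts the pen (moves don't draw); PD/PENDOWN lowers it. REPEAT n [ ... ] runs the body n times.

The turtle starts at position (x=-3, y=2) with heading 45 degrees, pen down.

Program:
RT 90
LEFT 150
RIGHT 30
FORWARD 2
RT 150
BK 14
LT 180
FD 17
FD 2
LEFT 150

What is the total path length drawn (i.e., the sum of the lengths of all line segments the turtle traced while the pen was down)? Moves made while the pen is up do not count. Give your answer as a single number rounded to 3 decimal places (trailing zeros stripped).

Executing turtle program step by step:
Start: pos=(-3,2), heading=45, pen down
RT 90: heading 45 -> 315
LT 150: heading 315 -> 105
RT 30: heading 105 -> 75
FD 2: (-3,2) -> (-2.482,3.932) [heading=75, draw]
RT 150: heading 75 -> 285
BK 14: (-2.482,3.932) -> (-6.106,17.455) [heading=285, draw]
LT 180: heading 285 -> 105
FD 17: (-6.106,17.455) -> (-10.506,33.876) [heading=105, draw]
FD 2: (-10.506,33.876) -> (-11.023,35.807) [heading=105, draw]
LT 150: heading 105 -> 255
Final: pos=(-11.023,35.807), heading=255, 4 segment(s) drawn

Segment lengths:
  seg 1: (-3,2) -> (-2.482,3.932), length = 2
  seg 2: (-2.482,3.932) -> (-6.106,17.455), length = 14
  seg 3: (-6.106,17.455) -> (-10.506,33.876), length = 17
  seg 4: (-10.506,33.876) -> (-11.023,35.807), length = 2
Total = 35

Answer: 35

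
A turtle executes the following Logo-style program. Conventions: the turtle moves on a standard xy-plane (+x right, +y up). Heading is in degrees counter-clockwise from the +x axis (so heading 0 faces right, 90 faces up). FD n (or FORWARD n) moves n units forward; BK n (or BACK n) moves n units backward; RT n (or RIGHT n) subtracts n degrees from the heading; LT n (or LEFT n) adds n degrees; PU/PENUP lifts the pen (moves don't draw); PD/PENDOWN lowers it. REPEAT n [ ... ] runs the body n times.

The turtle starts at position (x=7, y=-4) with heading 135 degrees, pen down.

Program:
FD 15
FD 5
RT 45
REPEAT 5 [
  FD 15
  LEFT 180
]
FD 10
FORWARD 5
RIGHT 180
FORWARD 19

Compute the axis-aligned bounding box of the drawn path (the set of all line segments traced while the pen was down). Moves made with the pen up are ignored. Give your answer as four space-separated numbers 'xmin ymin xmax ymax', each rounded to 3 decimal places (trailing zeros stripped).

Executing turtle program step by step:
Start: pos=(7,-4), heading=135, pen down
FD 15: (7,-4) -> (-3.607,6.607) [heading=135, draw]
FD 5: (-3.607,6.607) -> (-7.142,10.142) [heading=135, draw]
RT 45: heading 135 -> 90
REPEAT 5 [
  -- iteration 1/5 --
  FD 15: (-7.142,10.142) -> (-7.142,25.142) [heading=90, draw]
  LT 180: heading 90 -> 270
  -- iteration 2/5 --
  FD 15: (-7.142,25.142) -> (-7.142,10.142) [heading=270, draw]
  LT 180: heading 270 -> 90
  -- iteration 3/5 --
  FD 15: (-7.142,10.142) -> (-7.142,25.142) [heading=90, draw]
  LT 180: heading 90 -> 270
  -- iteration 4/5 --
  FD 15: (-7.142,25.142) -> (-7.142,10.142) [heading=270, draw]
  LT 180: heading 270 -> 90
  -- iteration 5/5 --
  FD 15: (-7.142,10.142) -> (-7.142,25.142) [heading=90, draw]
  LT 180: heading 90 -> 270
]
FD 10: (-7.142,25.142) -> (-7.142,15.142) [heading=270, draw]
FD 5: (-7.142,15.142) -> (-7.142,10.142) [heading=270, draw]
RT 180: heading 270 -> 90
FD 19: (-7.142,10.142) -> (-7.142,29.142) [heading=90, draw]
Final: pos=(-7.142,29.142), heading=90, 10 segment(s) drawn

Segment endpoints: x in {-7.142, -7.142, -7.142, -7.142, -7.142, -7.142, -7.142, -7.142, -7.142, -3.607, 7}, y in {-4, 6.607, 10.142, 15.142, 25.142, 29.142}
xmin=-7.142, ymin=-4, xmax=7, ymax=29.142

Answer: -7.142 -4 7 29.142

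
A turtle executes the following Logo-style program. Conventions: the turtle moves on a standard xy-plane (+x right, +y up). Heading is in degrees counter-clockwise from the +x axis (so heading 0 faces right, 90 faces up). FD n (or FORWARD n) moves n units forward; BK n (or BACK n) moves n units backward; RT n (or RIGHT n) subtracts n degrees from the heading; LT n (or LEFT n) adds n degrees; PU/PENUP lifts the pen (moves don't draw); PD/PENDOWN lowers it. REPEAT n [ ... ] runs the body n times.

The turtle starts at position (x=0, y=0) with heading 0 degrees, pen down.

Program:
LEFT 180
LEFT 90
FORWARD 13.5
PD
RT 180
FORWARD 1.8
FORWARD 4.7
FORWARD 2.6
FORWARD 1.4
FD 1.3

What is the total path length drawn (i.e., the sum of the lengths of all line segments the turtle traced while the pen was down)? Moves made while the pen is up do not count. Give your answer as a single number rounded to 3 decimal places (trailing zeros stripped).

Executing turtle program step by step:
Start: pos=(0,0), heading=0, pen down
LT 180: heading 0 -> 180
LT 90: heading 180 -> 270
FD 13.5: (0,0) -> (0,-13.5) [heading=270, draw]
PD: pen down
RT 180: heading 270 -> 90
FD 1.8: (0,-13.5) -> (0,-11.7) [heading=90, draw]
FD 4.7: (0,-11.7) -> (0,-7) [heading=90, draw]
FD 2.6: (0,-7) -> (0,-4.4) [heading=90, draw]
FD 1.4: (0,-4.4) -> (0,-3) [heading=90, draw]
FD 1.3: (0,-3) -> (0,-1.7) [heading=90, draw]
Final: pos=(0,-1.7), heading=90, 6 segment(s) drawn

Segment lengths:
  seg 1: (0,0) -> (0,-13.5), length = 13.5
  seg 2: (0,-13.5) -> (0,-11.7), length = 1.8
  seg 3: (0,-11.7) -> (0,-7), length = 4.7
  seg 4: (0,-7) -> (0,-4.4), length = 2.6
  seg 5: (0,-4.4) -> (0,-3), length = 1.4
  seg 6: (0,-3) -> (0,-1.7), length = 1.3
Total = 25.3

Answer: 25.3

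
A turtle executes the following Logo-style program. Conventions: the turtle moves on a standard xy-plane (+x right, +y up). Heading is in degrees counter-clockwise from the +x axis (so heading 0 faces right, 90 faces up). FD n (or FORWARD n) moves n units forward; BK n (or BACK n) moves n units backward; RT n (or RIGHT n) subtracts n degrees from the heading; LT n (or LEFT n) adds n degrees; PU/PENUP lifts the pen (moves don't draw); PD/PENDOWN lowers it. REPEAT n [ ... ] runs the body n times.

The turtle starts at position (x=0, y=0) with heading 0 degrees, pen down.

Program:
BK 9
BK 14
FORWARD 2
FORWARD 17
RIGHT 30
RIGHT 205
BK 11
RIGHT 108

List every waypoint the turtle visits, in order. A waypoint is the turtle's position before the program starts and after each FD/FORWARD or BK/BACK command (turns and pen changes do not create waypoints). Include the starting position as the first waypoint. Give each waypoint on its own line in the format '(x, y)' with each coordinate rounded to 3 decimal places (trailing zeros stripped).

Answer: (0, 0)
(-9, 0)
(-23, 0)
(-21, 0)
(-4, 0)
(2.309, -9.011)

Derivation:
Executing turtle program step by step:
Start: pos=(0,0), heading=0, pen down
BK 9: (0,0) -> (-9,0) [heading=0, draw]
BK 14: (-9,0) -> (-23,0) [heading=0, draw]
FD 2: (-23,0) -> (-21,0) [heading=0, draw]
FD 17: (-21,0) -> (-4,0) [heading=0, draw]
RT 30: heading 0 -> 330
RT 205: heading 330 -> 125
BK 11: (-4,0) -> (2.309,-9.011) [heading=125, draw]
RT 108: heading 125 -> 17
Final: pos=(2.309,-9.011), heading=17, 5 segment(s) drawn
Waypoints (6 total):
(0, 0)
(-9, 0)
(-23, 0)
(-21, 0)
(-4, 0)
(2.309, -9.011)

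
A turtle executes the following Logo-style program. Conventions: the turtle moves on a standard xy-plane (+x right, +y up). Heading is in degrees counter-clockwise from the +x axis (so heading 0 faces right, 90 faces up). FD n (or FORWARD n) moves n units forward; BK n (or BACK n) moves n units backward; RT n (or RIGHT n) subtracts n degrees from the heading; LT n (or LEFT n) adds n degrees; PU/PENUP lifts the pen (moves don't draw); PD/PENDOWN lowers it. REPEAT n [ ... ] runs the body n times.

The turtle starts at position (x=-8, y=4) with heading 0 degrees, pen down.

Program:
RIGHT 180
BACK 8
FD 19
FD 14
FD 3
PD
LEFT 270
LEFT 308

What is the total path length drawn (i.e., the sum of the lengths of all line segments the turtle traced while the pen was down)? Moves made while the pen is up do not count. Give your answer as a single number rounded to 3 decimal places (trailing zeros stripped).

Answer: 44

Derivation:
Executing turtle program step by step:
Start: pos=(-8,4), heading=0, pen down
RT 180: heading 0 -> 180
BK 8: (-8,4) -> (0,4) [heading=180, draw]
FD 19: (0,4) -> (-19,4) [heading=180, draw]
FD 14: (-19,4) -> (-33,4) [heading=180, draw]
FD 3: (-33,4) -> (-36,4) [heading=180, draw]
PD: pen down
LT 270: heading 180 -> 90
LT 308: heading 90 -> 38
Final: pos=(-36,4), heading=38, 4 segment(s) drawn

Segment lengths:
  seg 1: (-8,4) -> (0,4), length = 8
  seg 2: (0,4) -> (-19,4), length = 19
  seg 3: (-19,4) -> (-33,4), length = 14
  seg 4: (-33,4) -> (-36,4), length = 3
Total = 44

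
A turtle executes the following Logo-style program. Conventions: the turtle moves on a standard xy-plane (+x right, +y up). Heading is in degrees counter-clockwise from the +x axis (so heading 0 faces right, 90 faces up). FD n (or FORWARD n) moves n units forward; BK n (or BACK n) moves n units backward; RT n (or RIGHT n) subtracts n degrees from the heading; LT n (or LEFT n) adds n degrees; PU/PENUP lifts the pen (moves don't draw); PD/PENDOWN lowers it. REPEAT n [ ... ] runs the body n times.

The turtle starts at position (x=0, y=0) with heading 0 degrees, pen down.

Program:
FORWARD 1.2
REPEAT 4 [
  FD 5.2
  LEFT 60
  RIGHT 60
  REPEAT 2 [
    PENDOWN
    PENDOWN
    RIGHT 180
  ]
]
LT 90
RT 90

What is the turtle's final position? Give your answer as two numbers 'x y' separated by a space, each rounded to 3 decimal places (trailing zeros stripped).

Executing turtle program step by step:
Start: pos=(0,0), heading=0, pen down
FD 1.2: (0,0) -> (1.2,0) [heading=0, draw]
REPEAT 4 [
  -- iteration 1/4 --
  FD 5.2: (1.2,0) -> (6.4,0) [heading=0, draw]
  LT 60: heading 0 -> 60
  RT 60: heading 60 -> 0
  REPEAT 2 [
    -- iteration 1/2 --
    PD: pen down
    PD: pen down
    RT 180: heading 0 -> 180
    -- iteration 2/2 --
    PD: pen down
    PD: pen down
    RT 180: heading 180 -> 0
  ]
  -- iteration 2/4 --
  FD 5.2: (6.4,0) -> (11.6,0) [heading=0, draw]
  LT 60: heading 0 -> 60
  RT 60: heading 60 -> 0
  REPEAT 2 [
    -- iteration 1/2 --
    PD: pen down
    PD: pen down
    RT 180: heading 0 -> 180
    -- iteration 2/2 --
    PD: pen down
    PD: pen down
    RT 180: heading 180 -> 0
  ]
  -- iteration 3/4 --
  FD 5.2: (11.6,0) -> (16.8,0) [heading=0, draw]
  LT 60: heading 0 -> 60
  RT 60: heading 60 -> 0
  REPEAT 2 [
    -- iteration 1/2 --
    PD: pen down
    PD: pen down
    RT 180: heading 0 -> 180
    -- iteration 2/2 --
    PD: pen down
    PD: pen down
    RT 180: heading 180 -> 0
  ]
  -- iteration 4/4 --
  FD 5.2: (16.8,0) -> (22,0) [heading=0, draw]
  LT 60: heading 0 -> 60
  RT 60: heading 60 -> 0
  REPEAT 2 [
    -- iteration 1/2 --
    PD: pen down
    PD: pen down
    RT 180: heading 0 -> 180
    -- iteration 2/2 --
    PD: pen down
    PD: pen down
    RT 180: heading 180 -> 0
  ]
]
LT 90: heading 0 -> 90
RT 90: heading 90 -> 0
Final: pos=(22,0), heading=0, 5 segment(s) drawn

Answer: 22 0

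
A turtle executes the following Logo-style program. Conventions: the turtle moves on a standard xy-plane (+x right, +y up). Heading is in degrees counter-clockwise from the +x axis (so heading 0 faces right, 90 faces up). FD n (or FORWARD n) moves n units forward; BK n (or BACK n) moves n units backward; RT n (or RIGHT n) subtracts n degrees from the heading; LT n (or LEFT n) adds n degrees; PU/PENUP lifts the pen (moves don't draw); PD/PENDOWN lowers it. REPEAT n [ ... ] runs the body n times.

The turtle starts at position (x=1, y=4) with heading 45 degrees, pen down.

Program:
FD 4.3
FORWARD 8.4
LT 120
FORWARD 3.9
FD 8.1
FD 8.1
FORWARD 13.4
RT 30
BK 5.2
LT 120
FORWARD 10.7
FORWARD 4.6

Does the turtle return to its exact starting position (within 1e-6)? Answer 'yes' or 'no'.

Executing turtle program step by step:
Start: pos=(1,4), heading=45, pen down
FD 4.3: (1,4) -> (4.041,7.041) [heading=45, draw]
FD 8.4: (4.041,7.041) -> (9.98,12.98) [heading=45, draw]
LT 120: heading 45 -> 165
FD 3.9: (9.98,12.98) -> (6.213,13.99) [heading=165, draw]
FD 8.1: (6.213,13.99) -> (-1.611,16.086) [heading=165, draw]
FD 8.1: (-1.611,16.086) -> (-9.435,18.183) [heading=165, draw]
FD 13.4: (-9.435,18.183) -> (-22.378,21.651) [heading=165, draw]
RT 30: heading 165 -> 135
BK 5.2: (-22.378,21.651) -> (-18.701,17.974) [heading=135, draw]
LT 120: heading 135 -> 255
FD 10.7: (-18.701,17.974) -> (-21.471,7.638) [heading=255, draw]
FD 4.6: (-21.471,7.638) -> (-22.661,3.195) [heading=255, draw]
Final: pos=(-22.661,3.195), heading=255, 9 segment(s) drawn

Start position: (1, 4)
Final position: (-22.661, 3.195)
Distance = 23.675; >= 1e-6 -> NOT closed

Answer: no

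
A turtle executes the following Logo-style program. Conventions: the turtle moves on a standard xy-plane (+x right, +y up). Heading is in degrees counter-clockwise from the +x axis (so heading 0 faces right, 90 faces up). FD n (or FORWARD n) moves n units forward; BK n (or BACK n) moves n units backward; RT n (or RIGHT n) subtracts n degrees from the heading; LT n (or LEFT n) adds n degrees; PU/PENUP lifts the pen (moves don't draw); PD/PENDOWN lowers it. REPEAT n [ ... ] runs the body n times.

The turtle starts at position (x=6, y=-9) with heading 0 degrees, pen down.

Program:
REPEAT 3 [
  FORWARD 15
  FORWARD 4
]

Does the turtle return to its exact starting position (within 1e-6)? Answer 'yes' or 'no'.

Executing turtle program step by step:
Start: pos=(6,-9), heading=0, pen down
REPEAT 3 [
  -- iteration 1/3 --
  FD 15: (6,-9) -> (21,-9) [heading=0, draw]
  FD 4: (21,-9) -> (25,-9) [heading=0, draw]
  -- iteration 2/3 --
  FD 15: (25,-9) -> (40,-9) [heading=0, draw]
  FD 4: (40,-9) -> (44,-9) [heading=0, draw]
  -- iteration 3/3 --
  FD 15: (44,-9) -> (59,-9) [heading=0, draw]
  FD 4: (59,-9) -> (63,-9) [heading=0, draw]
]
Final: pos=(63,-9), heading=0, 6 segment(s) drawn

Start position: (6, -9)
Final position: (63, -9)
Distance = 57; >= 1e-6 -> NOT closed

Answer: no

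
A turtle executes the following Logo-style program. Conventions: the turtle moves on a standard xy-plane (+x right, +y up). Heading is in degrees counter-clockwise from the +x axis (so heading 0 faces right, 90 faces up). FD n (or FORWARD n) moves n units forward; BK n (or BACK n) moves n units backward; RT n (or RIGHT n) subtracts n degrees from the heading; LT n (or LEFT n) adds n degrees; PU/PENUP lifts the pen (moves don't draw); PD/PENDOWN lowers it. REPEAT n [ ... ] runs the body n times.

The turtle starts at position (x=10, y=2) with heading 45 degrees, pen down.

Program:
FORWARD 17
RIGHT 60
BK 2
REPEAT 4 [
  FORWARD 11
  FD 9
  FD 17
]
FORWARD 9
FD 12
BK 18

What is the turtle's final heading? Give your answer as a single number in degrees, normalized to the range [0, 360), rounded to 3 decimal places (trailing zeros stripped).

Executing turtle program step by step:
Start: pos=(10,2), heading=45, pen down
FD 17: (10,2) -> (22.021,14.021) [heading=45, draw]
RT 60: heading 45 -> 345
BK 2: (22.021,14.021) -> (20.089,14.538) [heading=345, draw]
REPEAT 4 [
  -- iteration 1/4 --
  FD 11: (20.089,14.538) -> (30.714,11.691) [heading=345, draw]
  FD 9: (30.714,11.691) -> (39.407,9.362) [heading=345, draw]
  FD 17: (39.407,9.362) -> (55.828,4.962) [heading=345, draw]
  -- iteration 2/4 --
  FD 11: (55.828,4.962) -> (66.453,2.115) [heading=345, draw]
  FD 9: (66.453,2.115) -> (75.147,-0.214) [heading=345, draw]
  FD 17: (75.147,-0.214) -> (91.567,-4.614) [heading=345, draw]
  -- iteration 3/4 --
  FD 11: (91.567,-4.614) -> (102.193,-7.461) [heading=345, draw]
  FD 9: (102.193,-7.461) -> (110.886,-9.791) [heading=345, draw]
  FD 17: (110.886,-9.791) -> (127.307,-14.19) [heading=345, draw]
  -- iteration 4/4 --
  FD 11: (127.307,-14.19) -> (137.932,-17.037) [heading=345, draw]
  FD 9: (137.932,-17.037) -> (146.625,-19.367) [heading=345, draw]
  FD 17: (146.625,-19.367) -> (163.046,-23.767) [heading=345, draw]
]
FD 9: (163.046,-23.767) -> (171.739,-26.096) [heading=345, draw]
FD 12: (171.739,-26.096) -> (183.33,-29.202) [heading=345, draw]
BK 18: (183.33,-29.202) -> (165.944,-24.543) [heading=345, draw]
Final: pos=(165.944,-24.543), heading=345, 17 segment(s) drawn

Answer: 345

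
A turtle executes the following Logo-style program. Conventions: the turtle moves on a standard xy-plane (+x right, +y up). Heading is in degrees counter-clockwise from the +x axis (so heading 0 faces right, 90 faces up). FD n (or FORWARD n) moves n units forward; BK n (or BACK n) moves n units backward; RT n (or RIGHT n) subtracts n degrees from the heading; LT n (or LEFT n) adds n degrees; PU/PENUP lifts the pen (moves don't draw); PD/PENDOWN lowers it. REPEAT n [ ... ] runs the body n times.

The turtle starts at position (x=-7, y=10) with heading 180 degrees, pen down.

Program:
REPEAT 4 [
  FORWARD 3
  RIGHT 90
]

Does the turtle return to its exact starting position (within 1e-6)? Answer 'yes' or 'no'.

Executing turtle program step by step:
Start: pos=(-7,10), heading=180, pen down
REPEAT 4 [
  -- iteration 1/4 --
  FD 3: (-7,10) -> (-10,10) [heading=180, draw]
  RT 90: heading 180 -> 90
  -- iteration 2/4 --
  FD 3: (-10,10) -> (-10,13) [heading=90, draw]
  RT 90: heading 90 -> 0
  -- iteration 3/4 --
  FD 3: (-10,13) -> (-7,13) [heading=0, draw]
  RT 90: heading 0 -> 270
  -- iteration 4/4 --
  FD 3: (-7,13) -> (-7,10) [heading=270, draw]
  RT 90: heading 270 -> 180
]
Final: pos=(-7,10), heading=180, 4 segment(s) drawn

Start position: (-7, 10)
Final position: (-7, 10)
Distance = 0; < 1e-6 -> CLOSED

Answer: yes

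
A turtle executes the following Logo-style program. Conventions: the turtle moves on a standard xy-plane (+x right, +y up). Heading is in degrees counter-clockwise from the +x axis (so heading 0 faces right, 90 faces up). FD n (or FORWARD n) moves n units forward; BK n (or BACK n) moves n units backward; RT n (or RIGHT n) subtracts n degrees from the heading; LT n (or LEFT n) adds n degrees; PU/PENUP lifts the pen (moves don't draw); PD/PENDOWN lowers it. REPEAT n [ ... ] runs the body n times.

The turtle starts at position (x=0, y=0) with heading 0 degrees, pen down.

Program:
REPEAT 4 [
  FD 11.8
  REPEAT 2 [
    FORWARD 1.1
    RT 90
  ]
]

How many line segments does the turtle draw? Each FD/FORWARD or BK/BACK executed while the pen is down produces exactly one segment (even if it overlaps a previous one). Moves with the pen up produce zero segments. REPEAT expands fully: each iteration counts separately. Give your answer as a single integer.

Answer: 12

Derivation:
Executing turtle program step by step:
Start: pos=(0,0), heading=0, pen down
REPEAT 4 [
  -- iteration 1/4 --
  FD 11.8: (0,0) -> (11.8,0) [heading=0, draw]
  REPEAT 2 [
    -- iteration 1/2 --
    FD 1.1: (11.8,0) -> (12.9,0) [heading=0, draw]
    RT 90: heading 0 -> 270
    -- iteration 2/2 --
    FD 1.1: (12.9,0) -> (12.9,-1.1) [heading=270, draw]
    RT 90: heading 270 -> 180
  ]
  -- iteration 2/4 --
  FD 11.8: (12.9,-1.1) -> (1.1,-1.1) [heading=180, draw]
  REPEAT 2 [
    -- iteration 1/2 --
    FD 1.1: (1.1,-1.1) -> (0,-1.1) [heading=180, draw]
    RT 90: heading 180 -> 90
    -- iteration 2/2 --
    FD 1.1: (0,-1.1) -> (0,0) [heading=90, draw]
    RT 90: heading 90 -> 0
  ]
  -- iteration 3/4 --
  FD 11.8: (0,0) -> (11.8,0) [heading=0, draw]
  REPEAT 2 [
    -- iteration 1/2 --
    FD 1.1: (11.8,0) -> (12.9,0) [heading=0, draw]
    RT 90: heading 0 -> 270
    -- iteration 2/2 --
    FD 1.1: (12.9,0) -> (12.9,-1.1) [heading=270, draw]
    RT 90: heading 270 -> 180
  ]
  -- iteration 4/4 --
  FD 11.8: (12.9,-1.1) -> (1.1,-1.1) [heading=180, draw]
  REPEAT 2 [
    -- iteration 1/2 --
    FD 1.1: (1.1,-1.1) -> (0,-1.1) [heading=180, draw]
    RT 90: heading 180 -> 90
    -- iteration 2/2 --
    FD 1.1: (0,-1.1) -> (0,0) [heading=90, draw]
    RT 90: heading 90 -> 0
  ]
]
Final: pos=(0,0), heading=0, 12 segment(s) drawn
Segments drawn: 12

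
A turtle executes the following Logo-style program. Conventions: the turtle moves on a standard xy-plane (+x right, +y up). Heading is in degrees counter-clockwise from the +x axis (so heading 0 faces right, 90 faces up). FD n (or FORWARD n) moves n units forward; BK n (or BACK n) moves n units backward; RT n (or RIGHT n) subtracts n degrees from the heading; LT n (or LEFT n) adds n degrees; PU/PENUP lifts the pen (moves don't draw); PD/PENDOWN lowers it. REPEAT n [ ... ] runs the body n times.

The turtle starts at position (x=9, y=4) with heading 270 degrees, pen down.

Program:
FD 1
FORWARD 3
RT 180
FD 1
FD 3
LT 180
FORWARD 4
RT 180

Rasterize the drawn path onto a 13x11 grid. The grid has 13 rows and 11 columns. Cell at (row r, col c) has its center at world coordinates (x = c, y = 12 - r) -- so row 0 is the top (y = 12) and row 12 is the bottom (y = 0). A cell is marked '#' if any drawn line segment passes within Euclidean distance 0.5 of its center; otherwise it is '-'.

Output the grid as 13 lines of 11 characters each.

Answer: -----------
-----------
-----------
-----------
-----------
-----------
-----------
-----------
---------#-
---------#-
---------#-
---------#-
---------#-

Derivation:
Segment 0: (9,4) -> (9,3)
Segment 1: (9,3) -> (9,0)
Segment 2: (9,0) -> (9,1)
Segment 3: (9,1) -> (9,4)
Segment 4: (9,4) -> (9,0)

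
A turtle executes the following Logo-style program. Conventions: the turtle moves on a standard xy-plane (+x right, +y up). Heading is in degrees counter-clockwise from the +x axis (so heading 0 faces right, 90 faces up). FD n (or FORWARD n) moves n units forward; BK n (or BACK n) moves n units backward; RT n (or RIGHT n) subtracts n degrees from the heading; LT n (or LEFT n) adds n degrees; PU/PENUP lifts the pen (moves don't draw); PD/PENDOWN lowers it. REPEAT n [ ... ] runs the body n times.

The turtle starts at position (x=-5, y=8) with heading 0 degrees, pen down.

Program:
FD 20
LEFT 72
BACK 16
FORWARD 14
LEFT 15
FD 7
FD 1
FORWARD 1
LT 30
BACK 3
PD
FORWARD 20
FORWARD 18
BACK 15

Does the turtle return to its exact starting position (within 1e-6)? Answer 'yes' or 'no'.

Executing turtle program step by step:
Start: pos=(-5,8), heading=0, pen down
FD 20: (-5,8) -> (15,8) [heading=0, draw]
LT 72: heading 0 -> 72
BK 16: (15,8) -> (10.056,-7.217) [heading=72, draw]
FD 14: (10.056,-7.217) -> (14.382,6.098) [heading=72, draw]
LT 15: heading 72 -> 87
FD 7: (14.382,6.098) -> (14.748,13.088) [heading=87, draw]
FD 1: (14.748,13.088) -> (14.801,14.087) [heading=87, draw]
FD 1: (14.801,14.087) -> (14.853,15.086) [heading=87, draw]
LT 30: heading 87 -> 117
BK 3: (14.853,15.086) -> (16.215,12.413) [heading=117, draw]
PD: pen down
FD 20: (16.215,12.413) -> (7.135,30.233) [heading=117, draw]
FD 18: (7.135,30.233) -> (-1.037,46.271) [heading=117, draw]
BK 15: (-1.037,46.271) -> (5.773,32.906) [heading=117, draw]
Final: pos=(5.773,32.906), heading=117, 10 segment(s) drawn

Start position: (-5, 8)
Final position: (5.773, 32.906)
Distance = 27.136; >= 1e-6 -> NOT closed

Answer: no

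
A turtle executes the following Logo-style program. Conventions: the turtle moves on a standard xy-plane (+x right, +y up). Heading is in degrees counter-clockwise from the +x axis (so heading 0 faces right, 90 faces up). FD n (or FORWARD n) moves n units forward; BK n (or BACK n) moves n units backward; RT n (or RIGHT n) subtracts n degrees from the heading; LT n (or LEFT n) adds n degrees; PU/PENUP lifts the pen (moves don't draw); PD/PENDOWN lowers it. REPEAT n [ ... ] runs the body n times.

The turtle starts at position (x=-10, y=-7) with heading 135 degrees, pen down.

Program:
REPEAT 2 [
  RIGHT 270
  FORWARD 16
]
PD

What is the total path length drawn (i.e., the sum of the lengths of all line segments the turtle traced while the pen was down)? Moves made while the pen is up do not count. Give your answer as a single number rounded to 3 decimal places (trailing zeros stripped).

Executing turtle program step by step:
Start: pos=(-10,-7), heading=135, pen down
REPEAT 2 [
  -- iteration 1/2 --
  RT 270: heading 135 -> 225
  FD 16: (-10,-7) -> (-21.314,-18.314) [heading=225, draw]
  -- iteration 2/2 --
  RT 270: heading 225 -> 315
  FD 16: (-21.314,-18.314) -> (-10,-29.627) [heading=315, draw]
]
PD: pen down
Final: pos=(-10,-29.627), heading=315, 2 segment(s) drawn

Segment lengths:
  seg 1: (-10,-7) -> (-21.314,-18.314), length = 16
  seg 2: (-21.314,-18.314) -> (-10,-29.627), length = 16
Total = 32

Answer: 32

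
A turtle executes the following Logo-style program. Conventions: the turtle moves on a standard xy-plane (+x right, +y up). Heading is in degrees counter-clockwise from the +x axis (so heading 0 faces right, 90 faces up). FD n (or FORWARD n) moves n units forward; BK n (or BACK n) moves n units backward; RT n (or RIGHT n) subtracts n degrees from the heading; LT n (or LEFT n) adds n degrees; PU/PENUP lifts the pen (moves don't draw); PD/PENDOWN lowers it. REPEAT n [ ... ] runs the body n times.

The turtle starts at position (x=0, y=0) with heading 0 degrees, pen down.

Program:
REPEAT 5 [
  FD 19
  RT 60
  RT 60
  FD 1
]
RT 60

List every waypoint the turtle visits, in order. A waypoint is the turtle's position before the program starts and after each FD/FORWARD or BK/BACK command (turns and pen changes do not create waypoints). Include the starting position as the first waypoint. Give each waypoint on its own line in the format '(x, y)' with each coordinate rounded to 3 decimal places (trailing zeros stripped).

Answer: (0, 0)
(19, 0)
(18.5, -0.866)
(9, -17.321)
(8.5, -16.454)
(-1, 0)
(0, 0)
(19, 0)
(18.5, -0.866)
(9, -17.321)
(8.5, -16.454)

Derivation:
Executing turtle program step by step:
Start: pos=(0,0), heading=0, pen down
REPEAT 5 [
  -- iteration 1/5 --
  FD 19: (0,0) -> (19,0) [heading=0, draw]
  RT 60: heading 0 -> 300
  RT 60: heading 300 -> 240
  FD 1: (19,0) -> (18.5,-0.866) [heading=240, draw]
  -- iteration 2/5 --
  FD 19: (18.5,-0.866) -> (9,-17.321) [heading=240, draw]
  RT 60: heading 240 -> 180
  RT 60: heading 180 -> 120
  FD 1: (9,-17.321) -> (8.5,-16.454) [heading=120, draw]
  -- iteration 3/5 --
  FD 19: (8.5,-16.454) -> (-1,0) [heading=120, draw]
  RT 60: heading 120 -> 60
  RT 60: heading 60 -> 0
  FD 1: (-1,0) -> (0,0) [heading=0, draw]
  -- iteration 4/5 --
  FD 19: (0,0) -> (19,0) [heading=0, draw]
  RT 60: heading 0 -> 300
  RT 60: heading 300 -> 240
  FD 1: (19,0) -> (18.5,-0.866) [heading=240, draw]
  -- iteration 5/5 --
  FD 19: (18.5,-0.866) -> (9,-17.321) [heading=240, draw]
  RT 60: heading 240 -> 180
  RT 60: heading 180 -> 120
  FD 1: (9,-17.321) -> (8.5,-16.454) [heading=120, draw]
]
RT 60: heading 120 -> 60
Final: pos=(8.5,-16.454), heading=60, 10 segment(s) drawn
Waypoints (11 total):
(0, 0)
(19, 0)
(18.5, -0.866)
(9, -17.321)
(8.5, -16.454)
(-1, 0)
(0, 0)
(19, 0)
(18.5, -0.866)
(9, -17.321)
(8.5, -16.454)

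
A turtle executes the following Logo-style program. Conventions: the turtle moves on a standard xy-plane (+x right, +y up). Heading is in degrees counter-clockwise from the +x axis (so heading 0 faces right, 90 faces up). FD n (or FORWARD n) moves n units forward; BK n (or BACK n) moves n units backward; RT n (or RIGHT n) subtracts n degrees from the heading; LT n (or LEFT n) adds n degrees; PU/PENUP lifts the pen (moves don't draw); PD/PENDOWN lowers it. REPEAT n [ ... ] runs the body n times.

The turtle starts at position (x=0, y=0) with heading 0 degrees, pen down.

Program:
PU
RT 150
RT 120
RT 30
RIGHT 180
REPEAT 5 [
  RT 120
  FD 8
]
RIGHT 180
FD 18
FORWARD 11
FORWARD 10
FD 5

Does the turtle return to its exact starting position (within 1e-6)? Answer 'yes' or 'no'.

Executing turtle program step by step:
Start: pos=(0,0), heading=0, pen down
PU: pen up
RT 150: heading 0 -> 210
RT 120: heading 210 -> 90
RT 30: heading 90 -> 60
RT 180: heading 60 -> 240
REPEAT 5 [
  -- iteration 1/5 --
  RT 120: heading 240 -> 120
  FD 8: (0,0) -> (-4,6.928) [heading=120, move]
  -- iteration 2/5 --
  RT 120: heading 120 -> 0
  FD 8: (-4,6.928) -> (4,6.928) [heading=0, move]
  -- iteration 3/5 --
  RT 120: heading 0 -> 240
  FD 8: (4,6.928) -> (0,0) [heading=240, move]
  -- iteration 4/5 --
  RT 120: heading 240 -> 120
  FD 8: (0,0) -> (-4,6.928) [heading=120, move]
  -- iteration 5/5 --
  RT 120: heading 120 -> 0
  FD 8: (-4,6.928) -> (4,6.928) [heading=0, move]
]
RT 180: heading 0 -> 180
FD 18: (4,6.928) -> (-14,6.928) [heading=180, move]
FD 11: (-14,6.928) -> (-25,6.928) [heading=180, move]
FD 10: (-25,6.928) -> (-35,6.928) [heading=180, move]
FD 5: (-35,6.928) -> (-40,6.928) [heading=180, move]
Final: pos=(-40,6.928), heading=180, 0 segment(s) drawn

Start position: (0, 0)
Final position: (-40, 6.928)
Distance = 40.596; >= 1e-6 -> NOT closed

Answer: no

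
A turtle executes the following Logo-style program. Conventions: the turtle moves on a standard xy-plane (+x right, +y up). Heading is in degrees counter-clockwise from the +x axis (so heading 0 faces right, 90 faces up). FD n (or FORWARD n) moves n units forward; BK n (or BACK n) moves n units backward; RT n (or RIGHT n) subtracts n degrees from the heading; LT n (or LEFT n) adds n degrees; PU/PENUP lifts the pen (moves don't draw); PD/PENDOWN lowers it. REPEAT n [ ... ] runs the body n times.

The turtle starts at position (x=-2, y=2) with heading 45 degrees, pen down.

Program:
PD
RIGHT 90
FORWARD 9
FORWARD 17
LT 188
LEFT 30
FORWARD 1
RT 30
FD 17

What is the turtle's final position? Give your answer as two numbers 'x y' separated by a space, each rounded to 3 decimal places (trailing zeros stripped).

Executing turtle program step by step:
Start: pos=(-2,2), heading=45, pen down
PD: pen down
RT 90: heading 45 -> 315
FD 9: (-2,2) -> (4.364,-4.364) [heading=315, draw]
FD 17: (4.364,-4.364) -> (16.385,-16.385) [heading=315, draw]
LT 188: heading 315 -> 143
LT 30: heading 143 -> 173
FD 1: (16.385,-16.385) -> (15.392,-16.263) [heading=173, draw]
RT 30: heading 173 -> 143
FD 17: (15.392,-16.263) -> (1.815,-6.032) [heading=143, draw]
Final: pos=(1.815,-6.032), heading=143, 4 segment(s) drawn

Answer: 1.815 -6.032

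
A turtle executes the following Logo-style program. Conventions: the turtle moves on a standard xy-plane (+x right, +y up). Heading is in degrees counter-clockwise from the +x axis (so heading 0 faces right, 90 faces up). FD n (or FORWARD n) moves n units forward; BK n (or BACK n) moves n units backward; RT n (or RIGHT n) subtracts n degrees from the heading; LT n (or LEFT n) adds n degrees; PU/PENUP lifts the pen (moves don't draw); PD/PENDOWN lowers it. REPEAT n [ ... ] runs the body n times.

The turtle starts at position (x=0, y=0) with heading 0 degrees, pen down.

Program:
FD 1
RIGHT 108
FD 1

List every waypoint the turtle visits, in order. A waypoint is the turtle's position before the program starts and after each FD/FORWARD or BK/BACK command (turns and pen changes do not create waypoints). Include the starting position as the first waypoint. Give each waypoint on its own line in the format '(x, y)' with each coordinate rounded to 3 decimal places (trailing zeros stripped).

Executing turtle program step by step:
Start: pos=(0,0), heading=0, pen down
FD 1: (0,0) -> (1,0) [heading=0, draw]
RT 108: heading 0 -> 252
FD 1: (1,0) -> (0.691,-0.951) [heading=252, draw]
Final: pos=(0.691,-0.951), heading=252, 2 segment(s) drawn
Waypoints (3 total):
(0, 0)
(1, 0)
(0.691, -0.951)

Answer: (0, 0)
(1, 0)
(0.691, -0.951)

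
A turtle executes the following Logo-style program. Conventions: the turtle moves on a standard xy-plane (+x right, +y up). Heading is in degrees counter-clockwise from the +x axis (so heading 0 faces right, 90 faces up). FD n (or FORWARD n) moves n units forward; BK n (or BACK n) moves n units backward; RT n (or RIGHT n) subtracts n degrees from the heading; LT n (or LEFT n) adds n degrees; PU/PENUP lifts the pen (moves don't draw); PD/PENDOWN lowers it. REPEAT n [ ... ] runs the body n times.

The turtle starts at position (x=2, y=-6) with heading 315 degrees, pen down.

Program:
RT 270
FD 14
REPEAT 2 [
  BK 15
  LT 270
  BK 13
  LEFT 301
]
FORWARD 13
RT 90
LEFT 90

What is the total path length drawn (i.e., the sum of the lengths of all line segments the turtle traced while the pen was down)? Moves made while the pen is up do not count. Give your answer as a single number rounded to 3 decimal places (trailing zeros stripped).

Answer: 83

Derivation:
Executing turtle program step by step:
Start: pos=(2,-6), heading=315, pen down
RT 270: heading 315 -> 45
FD 14: (2,-6) -> (11.899,3.899) [heading=45, draw]
REPEAT 2 [
  -- iteration 1/2 --
  BK 15: (11.899,3.899) -> (1.293,-6.707) [heading=45, draw]
  LT 270: heading 45 -> 315
  BK 13: (1.293,-6.707) -> (-7.899,2.485) [heading=315, draw]
  LT 301: heading 315 -> 256
  -- iteration 2/2 --
  BK 15: (-7.899,2.485) -> (-4.271,17.04) [heading=256, draw]
  LT 270: heading 256 -> 166
  BK 13: (-4.271,17.04) -> (8.343,13.895) [heading=166, draw]
  LT 301: heading 166 -> 107
]
FD 13: (8.343,13.895) -> (4.542,26.327) [heading=107, draw]
RT 90: heading 107 -> 17
LT 90: heading 17 -> 107
Final: pos=(4.542,26.327), heading=107, 6 segment(s) drawn

Segment lengths:
  seg 1: (2,-6) -> (11.899,3.899), length = 14
  seg 2: (11.899,3.899) -> (1.293,-6.707), length = 15
  seg 3: (1.293,-6.707) -> (-7.899,2.485), length = 13
  seg 4: (-7.899,2.485) -> (-4.271,17.04), length = 15
  seg 5: (-4.271,17.04) -> (8.343,13.895), length = 13
  seg 6: (8.343,13.895) -> (4.542,26.327), length = 13
Total = 83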